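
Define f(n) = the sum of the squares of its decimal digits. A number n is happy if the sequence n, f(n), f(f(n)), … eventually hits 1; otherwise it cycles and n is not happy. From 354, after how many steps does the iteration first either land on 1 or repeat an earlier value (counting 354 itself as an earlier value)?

354 → 3² + 5² + 4² = 9 + 25 + 16 = 50
50 → 5² + 0² = 25 + 0 = 25
25 → 2² + 5² = 4 + 25 = 29
29 → 2² + 9² = 4 + 81 = 85
85 → 8² + 5² = 64 + 25 = 89
89 → 8² + 9² = 64 + 81 = 145
145 → 1² + 4² + 5² = 1 + 16 + 25 = 42
42 → 4² + 2² = 16 + 4 = 20
20 → 2² + 0² = 4 + 0 = 4
4 → 4² = 16
16 → 1² + 6² = 1 + 36 = 37
37 → 3² + 7² = 9 + 49 = 58
58 → 5² + 8² = 25 + 64 = 89  — 89 repeats.
That took 13 steps.

13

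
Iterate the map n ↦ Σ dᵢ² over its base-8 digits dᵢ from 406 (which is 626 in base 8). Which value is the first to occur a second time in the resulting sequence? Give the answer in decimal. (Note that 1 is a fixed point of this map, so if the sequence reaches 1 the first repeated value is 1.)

1

406 = (6,2,6)_8 → 6² + 2² + 6² = 36 + 4 + 36 = 76
76 = (1,1,4)_8 → 1² + 1² + 4² = 1 + 1 + 16 = 18
18 = (2,2)_8 → 2² + 2² = 4 + 4 = 8
8 = (1,0)_8 → 1² + 0² = 1 + 0 = 1  — reached the fixed point 1.
1 → 1, so 1 is the first repeated value.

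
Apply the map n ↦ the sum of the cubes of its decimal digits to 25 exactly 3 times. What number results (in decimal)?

250

25 → 2³ + 5³ = 133
133 → 1³ + 3³ + 3³ = 55
55 → 5³ + 5³ = 250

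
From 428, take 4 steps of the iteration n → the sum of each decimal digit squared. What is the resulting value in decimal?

52

428 → 84
84 → 80
80 → 64
64 → 52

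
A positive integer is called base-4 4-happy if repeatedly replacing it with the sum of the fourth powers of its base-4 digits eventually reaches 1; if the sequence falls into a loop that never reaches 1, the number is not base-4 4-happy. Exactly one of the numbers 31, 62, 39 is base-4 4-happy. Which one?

39

31: 31 → 163 → 113 → 83 → 83  — repeats 83 (not base-4 4-happy)
62: 62 → 178 → 113 → 83 → 83  — repeats 83 (not base-4 4-happy)
39: 39 → 98 → 33 → 17 → 2 → 16 → 1  — reaches 1 (base-4 4-happy)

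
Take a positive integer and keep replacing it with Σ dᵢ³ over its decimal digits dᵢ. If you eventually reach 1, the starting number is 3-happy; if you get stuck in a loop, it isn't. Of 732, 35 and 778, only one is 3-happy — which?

778

732: 732 → 378 → 882 → 1032 → 36 → 243 → 99 → 1458 → 702 → 351 → 153 → 153  — repeats 153 (not 3-happy)
35: 35 → 152 → 134 → 92 → 737 → 713 → 371 → 371  — repeats 371 (not 3-happy)
778: 778 → 1198 → 1243 → 100 → 1  — reaches 1 (3-happy)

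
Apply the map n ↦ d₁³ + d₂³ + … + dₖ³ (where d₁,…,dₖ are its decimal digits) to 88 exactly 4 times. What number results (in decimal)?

88 → 8³ + 8³ = 512 + 512 = 1024
1024 → 1³ + 0³ + 2³ + 4³ = 1 + 0 + 8 + 64 = 73
73 → 7³ + 3³ = 343 + 27 = 370
370 → 3³ + 7³ + 0³ = 27 + 343 + 0 = 370

370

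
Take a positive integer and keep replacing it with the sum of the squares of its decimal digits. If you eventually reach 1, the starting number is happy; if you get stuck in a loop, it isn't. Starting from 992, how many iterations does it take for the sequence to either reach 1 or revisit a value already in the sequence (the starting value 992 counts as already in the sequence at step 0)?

992 → 9² + 9² + 2² = 166
166 → 1² + 6² + 6² = 73
73 → 7² + 3² = 58
58 → 5² + 8² = 89
89 → 8² + 9² = 145
145 → 1² + 4² + 5² = 42
42 → 4² + 2² = 20
20 → 2² + 0² = 4
4 → 4² = 16
16 → 1² + 6² = 37
37 → 3² + 7² = 58  — 58 repeats.
That took 11 steps.

11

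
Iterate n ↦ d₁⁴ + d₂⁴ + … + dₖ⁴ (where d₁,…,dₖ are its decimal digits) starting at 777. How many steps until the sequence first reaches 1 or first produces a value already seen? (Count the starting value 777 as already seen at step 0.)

11

777 → 7⁴ + 7⁴ + 7⁴ = 2401 + 2401 + 2401 = 7203
7203 → 7⁴ + 2⁴ + 0⁴ + 3⁴ = 2401 + 16 + 0 + 81 = 2498
2498 → 2⁴ + 4⁴ + 9⁴ + 8⁴ = 16 + 256 + 6561 + 4096 = 10929
10929 → 1⁴ + 0⁴ + 9⁴ + 2⁴ + 9⁴ = 1 + 0 + 6561 + 16 + 6561 = 13139
13139 → 1⁴ + 3⁴ + 1⁴ + 3⁴ + 9⁴ = 1 + 81 + 1 + 81 + 6561 = 6725
6725 → 6⁴ + 7⁴ + 2⁴ + 5⁴ = 1296 + 2401 + 16 + 625 = 4338
4338 → 4⁴ + 3⁴ + 3⁴ + 8⁴ = 256 + 81 + 81 + 4096 = 4514
4514 → 4⁴ + 5⁴ + 1⁴ + 4⁴ = 256 + 625 + 1 + 256 = 1138
1138 → 1⁴ + 1⁴ + 3⁴ + 8⁴ = 1 + 1 + 81 + 4096 = 4179
4179 → 4⁴ + 1⁴ + 7⁴ + 9⁴ = 256 + 1 + 2401 + 6561 = 9219
9219 → 9⁴ + 2⁴ + 1⁴ + 9⁴ = 6561 + 16 + 1 + 6561 = 13139  — 13139 repeats.
That took 11 steps.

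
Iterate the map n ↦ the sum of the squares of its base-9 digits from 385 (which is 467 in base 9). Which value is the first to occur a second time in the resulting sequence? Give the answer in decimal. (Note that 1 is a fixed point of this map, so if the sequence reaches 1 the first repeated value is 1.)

1

385 = (4,6,7)_9 → 4² + 6² + 7² = 101
101 = (1,2,2)_9 → 1² + 2² + 2² = 9
9 = (1,0)_9 → 1² + 0² = 1  — reached the fixed point 1.
1 → 1, so 1 is the first repeated value.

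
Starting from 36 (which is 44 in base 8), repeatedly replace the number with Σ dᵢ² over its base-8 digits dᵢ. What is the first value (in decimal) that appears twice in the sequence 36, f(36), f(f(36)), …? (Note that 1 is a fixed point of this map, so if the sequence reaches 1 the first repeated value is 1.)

16

36 = (4,4)_8 → 32
32 = (4,0)_8 → 16
16 = (2,0)_8 → 4
4 = (4)_8 → 16  — 16 already appeared earlier.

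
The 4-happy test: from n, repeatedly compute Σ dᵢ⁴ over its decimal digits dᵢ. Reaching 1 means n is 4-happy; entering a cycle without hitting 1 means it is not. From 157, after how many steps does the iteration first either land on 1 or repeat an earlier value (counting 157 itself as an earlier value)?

157 → 1⁴ + 5⁴ + 7⁴ = 1 + 625 + 2401 = 3027
3027 → 3⁴ + 0⁴ + 2⁴ + 7⁴ = 81 + 0 + 16 + 2401 = 2498
2498 → 2⁴ + 4⁴ + 9⁴ + 8⁴ = 16 + 256 + 6561 + 4096 = 10929
10929 → 1⁴ + 0⁴ + 9⁴ + 2⁴ + 9⁴ = 1 + 0 + 6561 + 16 + 6561 = 13139
13139 → 1⁴ + 3⁴ + 1⁴ + 3⁴ + 9⁴ = 1 + 81 + 1 + 81 + 6561 = 6725
6725 → 6⁴ + 7⁴ + 2⁴ + 5⁴ = 1296 + 2401 + 16 + 625 = 4338
4338 → 4⁴ + 3⁴ + 3⁴ + 8⁴ = 256 + 81 + 81 + 4096 = 4514
4514 → 4⁴ + 5⁴ + 1⁴ + 4⁴ = 256 + 625 + 1 + 256 = 1138
1138 → 1⁴ + 1⁴ + 3⁴ + 8⁴ = 1 + 1 + 81 + 4096 = 4179
4179 → 4⁴ + 1⁴ + 7⁴ + 9⁴ = 256 + 1 + 2401 + 6561 = 9219
9219 → 9⁴ + 2⁴ + 1⁴ + 9⁴ = 6561 + 16 + 1 + 6561 = 13139  — 13139 repeats.
That took 11 steps.

11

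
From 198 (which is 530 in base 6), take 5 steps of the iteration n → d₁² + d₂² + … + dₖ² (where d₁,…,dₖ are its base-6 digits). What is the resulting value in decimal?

198 = (5,3,0)_6 → 5² + 3² + 0² = 34
34 = (5,4)_6 → 5² + 4² = 41
41 = (1,0,5)_6 → 1² + 0² + 5² = 26
26 = (4,2)_6 → 4² + 2² = 20
20 = (3,2)_6 → 3² + 2² = 13

13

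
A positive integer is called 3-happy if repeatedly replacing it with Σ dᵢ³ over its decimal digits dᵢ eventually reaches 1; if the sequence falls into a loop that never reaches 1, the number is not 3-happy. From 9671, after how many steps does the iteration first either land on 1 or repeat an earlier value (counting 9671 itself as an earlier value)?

9671 → 9³ + 6³ + 7³ + 1³ = 1289
1289 → 1³ + 2³ + 8³ + 9³ = 1250
1250 → 1³ + 2³ + 5³ + 0³ = 134
134 → 1³ + 3³ + 4³ = 92
92 → 9³ + 2³ = 737
737 → 7³ + 3³ + 7³ = 713
713 → 7³ + 1³ + 3³ = 371
371 → 3³ + 7³ + 1³ = 371  — 371 repeats.
That took 8 steps.

8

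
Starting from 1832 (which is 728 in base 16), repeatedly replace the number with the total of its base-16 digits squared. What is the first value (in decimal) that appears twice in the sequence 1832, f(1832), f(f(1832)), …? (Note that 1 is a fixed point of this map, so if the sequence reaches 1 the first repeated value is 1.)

1

1832 = (7,2,8)_16 → 7² + 2² + 8² = 49 + 4 + 64 = 117
117 = (7,5)_16 → 7² + 5² = 49 + 25 = 74
74 = (4,10)_16 → 4² + 10² = 16 + 100 = 116
116 = (7,4)_16 → 7² + 4² = 49 + 16 = 65
65 = (4,1)_16 → 4² + 1² = 16 + 1 = 17
17 = (1,1)_16 → 1² + 1² = 1 + 1 = 2
2 = (2)_16 → 2² = 4
4 = (4)_16 → 4² = 16
16 = (1,0)_16 → 1² + 0² = 1 + 0 = 1  — reached the fixed point 1.
1 → 1, so 1 is the first repeated value.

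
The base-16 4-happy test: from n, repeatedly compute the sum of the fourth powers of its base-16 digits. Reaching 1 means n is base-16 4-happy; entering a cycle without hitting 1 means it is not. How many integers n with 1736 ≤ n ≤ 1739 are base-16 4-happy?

1736: 1736 → 26128 → 2593 → 10017 → 2434 → 10673 → 21219 → 39138 → 49089 → 86003 → 101588 → 53650 → 35139 → 10994 → 60657 → 109778 → 59314 → 55474 → 47314 → 47314  (repeats 47314)
1737: 1737 → 28593 → 66563 → 338 → 642 → 4128 → 17 → 2 → 16 → 1  (reaches 1)
1738: 1738 → 32032 → 30978 → 8978 → 114 → 2417 → 8963 → 178 → 14657 → 6899 → 60707 → 67074 → 1313 → 642 → 4128 → 17 → 2 → 16 → 1  (reaches 1)
1739: 1739 → 36673 → 54978 → 50609 → 36003 → 34913 → 9489 → 643 → 4193 → 1298 → 642 → 4128 → 17 → 2 → 16 → 1  (reaches 1)
base-16 4-happy: 1737, 1738, 1739

3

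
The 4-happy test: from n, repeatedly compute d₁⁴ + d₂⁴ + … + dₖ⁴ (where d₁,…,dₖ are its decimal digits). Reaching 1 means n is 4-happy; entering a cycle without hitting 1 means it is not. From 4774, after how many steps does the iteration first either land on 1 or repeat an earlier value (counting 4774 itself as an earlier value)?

11

4774 → 4⁴ + 7⁴ + 7⁴ + 4⁴ = 256 + 2401 + 2401 + 256 = 5314
5314 → 5⁴ + 3⁴ + 1⁴ + 4⁴ = 625 + 81 + 1 + 256 = 963
963 → 9⁴ + 6⁴ + 3⁴ = 6561 + 1296 + 81 = 7938
7938 → 7⁴ + 9⁴ + 3⁴ + 8⁴ = 2401 + 6561 + 81 + 4096 = 13139
13139 → 1⁴ + 3⁴ + 1⁴ + 3⁴ + 9⁴ = 1 + 81 + 1 + 81 + 6561 = 6725
6725 → 6⁴ + 7⁴ + 2⁴ + 5⁴ = 1296 + 2401 + 16 + 625 = 4338
4338 → 4⁴ + 3⁴ + 3⁴ + 8⁴ = 256 + 81 + 81 + 4096 = 4514
4514 → 4⁴ + 5⁴ + 1⁴ + 4⁴ = 256 + 625 + 1 + 256 = 1138
1138 → 1⁴ + 1⁴ + 3⁴ + 8⁴ = 1 + 1 + 81 + 4096 = 4179
4179 → 4⁴ + 1⁴ + 7⁴ + 9⁴ = 256 + 1 + 2401 + 6561 = 9219
9219 → 9⁴ + 2⁴ + 1⁴ + 9⁴ = 6561 + 16 + 1 + 6561 = 13139  — 13139 repeats.
That took 11 steps.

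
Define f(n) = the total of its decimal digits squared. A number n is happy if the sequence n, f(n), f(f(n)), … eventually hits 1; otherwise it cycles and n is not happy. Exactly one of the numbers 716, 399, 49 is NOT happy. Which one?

716: 716 → 86 → 100 → 1  — reaches 1 (happy)
399: 399 → 171 → 51 → 26 → 40 → 16 → 37 → 58 → 89 → 145 → 42 → 20 → 4 → 16  — repeats 16 (not happy)
49: 49 → 97 → 130 → 10 → 1  — reaches 1 (happy)

399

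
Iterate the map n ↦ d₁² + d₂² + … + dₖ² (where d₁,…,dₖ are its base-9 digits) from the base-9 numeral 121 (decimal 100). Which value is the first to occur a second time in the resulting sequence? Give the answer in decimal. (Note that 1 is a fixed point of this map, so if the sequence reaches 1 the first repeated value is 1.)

100 = (1,2,1)_9 → 1² + 2² + 1² = 6
6 = (6)_9 → 6² = 36
36 = (4,0)_9 → 4² + 0² = 16
16 = (1,7)_9 → 1² + 7² = 50
50 = (5,5)_9 → 5² + 5² = 50  — 50 already appeared earlier.

50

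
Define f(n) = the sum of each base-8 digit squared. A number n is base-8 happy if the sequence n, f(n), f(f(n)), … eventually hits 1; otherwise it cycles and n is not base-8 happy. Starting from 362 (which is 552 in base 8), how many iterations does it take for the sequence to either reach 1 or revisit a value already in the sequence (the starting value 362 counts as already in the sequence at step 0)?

362 = (5,5,2)_8 → 54
54 = (6,6)_8 → 72
72 = (1,1,0)_8 → 2
2 = (2)_8 → 4
4 = (4)_8 → 16
16 = (2,0)_8 → 4  — 4 repeats.
That took 6 steps.

6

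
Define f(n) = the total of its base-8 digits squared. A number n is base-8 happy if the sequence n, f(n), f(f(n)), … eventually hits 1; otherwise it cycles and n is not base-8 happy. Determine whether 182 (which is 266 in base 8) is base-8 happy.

base-8 happy

182 = (2,6,6)_8 → 2² + 6² + 6² = 76
76 = (1,1,4)_8 → 1² + 1² + 4² = 18
18 = (2,2)_8 → 2² + 2² = 8
8 = (1,0)_8 → 1² + 0² = 1  — reached 1.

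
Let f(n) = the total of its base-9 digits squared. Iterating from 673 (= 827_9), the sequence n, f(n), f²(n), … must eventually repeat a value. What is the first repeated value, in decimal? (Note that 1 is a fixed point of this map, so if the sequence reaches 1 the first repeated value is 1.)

673 = (8,2,7)_9 → 8² + 2² + 7² = 64 + 4 + 49 = 117
117 = (1,4,0)_9 → 1² + 4² + 0² = 1 + 16 + 0 = 17
17 = (1,8)_9 → 1² + 8² = 1 + 64 = 65
65 = (7,2)_9 → 7² + 2² = 49 + 4 = 53
53 = (5,8)_9 → 5² + 8² = 25 + 64 = 89
89 = (1,0,8)_9 → 1² + 0² + 8² = 1 + 0 + 64 = 65  — 65 already appeared earlier.

65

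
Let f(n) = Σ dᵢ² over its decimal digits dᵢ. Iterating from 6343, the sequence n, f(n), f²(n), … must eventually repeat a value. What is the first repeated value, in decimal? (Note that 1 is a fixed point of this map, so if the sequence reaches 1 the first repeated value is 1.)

6343 → 6² + 3² + 4² + 3² = 36 + 9 + 16 + 9 = 70
70 → 7² + 0² = 49 + 0 = 49
49 → 4² + 9² = 16 + 81 = 97
97 → 9² + 7² = 81 + 49 = 130
130 → 1² + 3² + 0² = 1 + 9 + 0 = 10
10 → 1² + 0² = 1 + 0 = 1  — reached the fixed point 1.
1 → 1, so 1 is the first repeated value.

1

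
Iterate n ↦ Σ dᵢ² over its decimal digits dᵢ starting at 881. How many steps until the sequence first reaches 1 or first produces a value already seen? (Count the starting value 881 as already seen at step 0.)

881 → 129
129 → 86
86 → 100
100 → 1  — reached 1.
That took 4 steps.

4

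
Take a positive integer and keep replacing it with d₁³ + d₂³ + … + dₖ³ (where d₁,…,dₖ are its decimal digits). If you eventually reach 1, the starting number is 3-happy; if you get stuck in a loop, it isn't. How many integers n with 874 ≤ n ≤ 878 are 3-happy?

1

874: 874 → 919 → 1459 → 919  — not 3-happy
875: 875 → 980 → 1241 → 74 → 407 → 407  — not 3-happy
876: 876 → 1071 → 345 → 216 → 225 → 141 → 66 → 432 → 99 → 1458 → 702 → 351 → 153 → 153  — not 3-happy
877: 877 → 1198 → 1243 → 100 → 1  — 3-happy
878: 878 → 1367 → 587 → 980 → 1241 → 74 → 407 → 407  — not 3-happy
3-happy: 877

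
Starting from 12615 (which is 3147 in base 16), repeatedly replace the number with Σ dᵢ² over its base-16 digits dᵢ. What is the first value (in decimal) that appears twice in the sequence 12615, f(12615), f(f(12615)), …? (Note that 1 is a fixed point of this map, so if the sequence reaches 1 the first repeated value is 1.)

169

12615 = (3,1,4,7)_16 → 3² + 1² + 4² + 7² = 9 + 1 + 16 + 49 = 75
75 = (4,11)_16 → 4² + 11² = 16 + 121 = 137
137 = (8,9)_16 → 8² + 9² = 64 + 81 = 145
145 = (9,1)_16 → 9² + 1² = 81 + 1 = 82
82 = (5,2)_16 → 5² + 2² = 25 + 4 = 29
29 = (1,13)_16 → 1² + 13² = 1 + 169 = 170
170 = (10,10)_16 → 10² + 10² = 100 + 100 = 200
200 = (12,8)_16 → 12² + 8² = 144 + 64 = 208
208 = (13,0)_16 → 13² + 0² = 169 + 0 = 169
169 = (10,9)_16 → 10² + 9² = 100 + 81 = 181
181 = (11,5)_16 → 11² + 5² = 121 + 25 = 146
146 = (9,2)_16 → 9² + 2² = 81 + 4 = 85
85 = (5,5)_16 → 5² + 5² = 25 + 25 = 50
50 = (3,2)_16 → 3² + 2² = 9 + 4 = 13
13 = (13)_16 → 13² = 169  — 169 already appeared earlier.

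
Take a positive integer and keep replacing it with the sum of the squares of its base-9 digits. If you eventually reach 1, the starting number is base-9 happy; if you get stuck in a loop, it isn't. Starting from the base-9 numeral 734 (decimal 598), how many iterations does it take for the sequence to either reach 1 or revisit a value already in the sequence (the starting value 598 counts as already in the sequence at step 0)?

3

598 = (7,3,4)_9 → 7² + 3² + 4² = 49 + 9 + 16 = 74
74 = (8,2)_9 → 8² + 2² = 64 + 4 = 68
68 = (7,5)_9 → 7² + 5² = 49 + 25 = 74  — 74 repeats.
That took 3 steps.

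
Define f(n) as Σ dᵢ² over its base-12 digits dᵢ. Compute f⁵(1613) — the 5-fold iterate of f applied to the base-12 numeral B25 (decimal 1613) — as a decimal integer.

80

1613 = (11,2,5)_12 → 11² + 2² + 5² = 121 + 4 + 25 = 150
150 = (1,0,6)_12 → 1² + 0² + 6² = 1 + 0 + 36 = 37
37 = (3,1)_12 → 3² + 1² = 9 + 1 = 10
10 = (10)_12 → 10² = 100
100 = (8,4)_12 → 8² + 4² = 64 + 16 = 80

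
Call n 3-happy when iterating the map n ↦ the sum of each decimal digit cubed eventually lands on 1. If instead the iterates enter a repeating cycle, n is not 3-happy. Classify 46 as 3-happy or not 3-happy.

46 → 4³ + 6³ = 280
280 → 2³ + 8³ + 0³ = 520
520 → 5³ + 2³ + 0³ = 133
133 → 1³ + 3³ + 3³ = 55
55 → 5³ + 5³ = 250
250 → 2³ + 5³ + 0³ = 133  — 133 already seen; the sequence cycles without reaching 1.

not 3-happy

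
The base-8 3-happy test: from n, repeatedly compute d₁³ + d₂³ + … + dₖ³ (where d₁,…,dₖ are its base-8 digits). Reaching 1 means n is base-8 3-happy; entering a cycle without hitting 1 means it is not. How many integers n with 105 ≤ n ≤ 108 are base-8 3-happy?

105: 105 → 127 → 687 → 477 → 495 → 811 → 217 → 55 → 559 → 469 → 476 → 434 → 440 → 559  (repeats 559)
106: 106 → 134 → 224 → 91 → 55 → 559 → 469 → 476 → 434 → 440 → 559  (repeats 559)
107: 107 → 153 → 36 → 128 → 8 → 1  (reaches 1)
108: 108 → 190 → 567 → 560 → 217 → 55 → 559 → 469 → 476 → 434 → 440 → 559  (repeats 559)
base-8 3-happy: 107

1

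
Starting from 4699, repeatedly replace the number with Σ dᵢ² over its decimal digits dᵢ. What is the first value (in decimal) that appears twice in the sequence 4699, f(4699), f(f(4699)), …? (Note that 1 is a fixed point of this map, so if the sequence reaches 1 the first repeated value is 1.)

89

4699 → 214
214 → 21
21 → 5
5 → 25
25 → 29
29 → 85
85 → 89
89 → 145
145 → 42
42 → 20
20 → 4
4 → 16
16 → 37
37 → 58
58 → 89  — 89 already appeared earlier.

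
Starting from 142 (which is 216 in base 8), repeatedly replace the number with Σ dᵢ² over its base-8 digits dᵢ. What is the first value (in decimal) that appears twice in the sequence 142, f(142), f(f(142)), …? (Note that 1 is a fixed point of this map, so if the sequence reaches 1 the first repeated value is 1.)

26

142 = (2,1,6)_8 → 2² + 1² + 6² = 41
41 = (5,1)_8 → 5² + 1² = 26
26 = (3,2)_8 → 3² + 2² = 13
13 = (1,5)_8 → 1² + 5² = 26  — 26 already appeared earlier.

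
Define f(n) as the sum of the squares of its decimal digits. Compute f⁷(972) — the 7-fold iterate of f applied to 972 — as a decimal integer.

972 → 9² + 7² + 2² = 134
134 → 1² + 3² + 4² = 26
26 → 2² + 6² = 40
40 → 4² + 0² = 16
16 → 1² + 6² = 37
37 → 3² + 7² = 58
58 → 5² + 8² = 89

89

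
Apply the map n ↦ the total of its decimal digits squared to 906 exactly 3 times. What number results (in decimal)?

26

906 → 117
117 → 51
51 → 26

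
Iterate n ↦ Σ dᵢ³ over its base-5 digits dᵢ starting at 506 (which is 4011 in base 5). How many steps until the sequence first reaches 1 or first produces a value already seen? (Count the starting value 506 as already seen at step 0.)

6

506 = (4,0,1,1)_5 → 4³ + 0³ + 1³ + 1³ = 64 + 0 + 1 + 1 = 66
66 = (2,3,1)_5 → 2³ + 3³ + 1³ = 8 + 27 + 1 = 36
36 = (1,2,1)_5 → 1³ + 2³ + 1³ = 1 + 8 + 1 = 10
10 = (2,0)_5 → 2³ + 0³ = 8 + 0 = 8
8 = (1,3)_5 → 1³ + 3³ = 1 + 27 = 28
28 = (1,0,3)_5 → 1³ + 0³ + 3³ = 1 + 0 + 27 = 28  — 28 repeats.
That took 6 steps.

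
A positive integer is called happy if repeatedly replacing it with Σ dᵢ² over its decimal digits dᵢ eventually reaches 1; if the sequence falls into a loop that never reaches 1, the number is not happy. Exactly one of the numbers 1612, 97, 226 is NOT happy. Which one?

1612

1612: 1612 → 42 → 20 → 4 → 16 → 37 → 58 → 89 → 145 → 42  — repeats 42 (not happy)
97: 97 → 130 → 10 → 1  — reaches 1 (happy)
226: 226 → 44 → 32 → 13 → 10 → 1  — reaches 1 (happy)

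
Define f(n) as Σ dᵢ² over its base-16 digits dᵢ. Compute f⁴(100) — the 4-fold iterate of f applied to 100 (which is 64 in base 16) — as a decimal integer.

100 = (6,4)_16 → 52
52 = (3,4)_16 → 25
25 = (1,9)_16 → 82
82 = (5,2)_16 → 29

29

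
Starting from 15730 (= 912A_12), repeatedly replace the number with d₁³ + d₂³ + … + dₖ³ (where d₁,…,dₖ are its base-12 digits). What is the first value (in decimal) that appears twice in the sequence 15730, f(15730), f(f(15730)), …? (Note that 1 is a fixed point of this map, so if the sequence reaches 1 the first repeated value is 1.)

1738

15730 = (9,1,2,10)_12 → 9³ + 1³ + 2³ + 10³ = 1738
1738 = (1,0,0,10)_12 → 1³ + 0³ + 0³ + 10³ = 1001
1001 = (6,11,5)_12 → 6³ + 11³ + 5³ = 1672
1672 = (11,7,4)_12 → 11³ + 7³ + 4³ = 1738  — 1738 already appeared earlier.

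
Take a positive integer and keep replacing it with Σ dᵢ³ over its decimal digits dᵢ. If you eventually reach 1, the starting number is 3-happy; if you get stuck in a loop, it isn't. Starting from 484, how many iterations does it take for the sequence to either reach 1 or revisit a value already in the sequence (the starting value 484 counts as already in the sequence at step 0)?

7

484 → 640
640 → 280
280 → 520
520 → 133
133 → 55
55 → 250
250 → 133  — 133 repeats.
That took 7 steps.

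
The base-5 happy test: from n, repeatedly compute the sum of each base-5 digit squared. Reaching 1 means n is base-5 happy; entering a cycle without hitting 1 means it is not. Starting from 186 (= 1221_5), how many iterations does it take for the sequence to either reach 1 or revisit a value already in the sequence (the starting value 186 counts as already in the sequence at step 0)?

186 = (1,2,2,1)_5 → 1² + 2² + 2² + 1² = 10
10 = (2,0)_5 → 2² + 0² = 4
4 = (4)_5 → 4² = 16
16 = (3,1)_5 → 3² + 1² = 10  — 10 repeats.
That took 4 steps.

4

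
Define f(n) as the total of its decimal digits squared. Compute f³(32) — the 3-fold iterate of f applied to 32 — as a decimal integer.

1

32 → 3² + 2² = 9 + 4 = 13
13 → 1² + 3² = 1 + 9 = 10
10 → 1² + 0² = 1 + 0 = 1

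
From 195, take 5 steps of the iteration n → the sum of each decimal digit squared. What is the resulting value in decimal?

85

195 → 1² + 9² + 5² = 1 + 81 + 25 = 107
107 → 1² + 0² + 7² = 1 + 0 + 49 = 50
50 → 5² + 0² = 25 + 0 = 25
25 → 2² + 5² = 4 + 25 = 29
29 → 2² + 9² = 4 + 81 = 85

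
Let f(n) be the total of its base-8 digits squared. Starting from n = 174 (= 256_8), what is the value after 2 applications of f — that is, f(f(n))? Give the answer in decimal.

2

174 = (2,5,6)_8 → 2² + 5² + 6² = 4 + 25 + 36 = 65
65 = (1,0,1)_8 → 1² + 0² + 1² = 1 + 0 + 1 = 2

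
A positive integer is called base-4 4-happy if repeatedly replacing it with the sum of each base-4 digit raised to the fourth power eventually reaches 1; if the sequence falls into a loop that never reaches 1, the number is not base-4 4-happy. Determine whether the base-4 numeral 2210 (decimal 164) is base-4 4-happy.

base-4 4-happy

164 = (2,2,1,0)_4 → 33
33 = (2,0,1)_4 → 17
17 = (1,0,1)_4 → 2
2 = (2)_4 → 16
16 = (1,0,0)_4 → 1  — reached 1.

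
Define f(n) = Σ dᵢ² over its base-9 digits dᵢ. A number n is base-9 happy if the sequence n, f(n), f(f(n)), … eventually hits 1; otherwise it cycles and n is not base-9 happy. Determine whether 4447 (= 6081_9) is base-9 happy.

base-9 happy

4447 = (6,0,8,1)_9 → 6² + 0² + 8² + 1² = 36 + 0 + 64 + 1 = 101
101 = (1,2,2)_9 → 1² + 2² + 2² = 1 + 4 + 4 = 9
9 = (1,0)_9 → 1² + 0² = 1 + 0 = 1  — reached 1.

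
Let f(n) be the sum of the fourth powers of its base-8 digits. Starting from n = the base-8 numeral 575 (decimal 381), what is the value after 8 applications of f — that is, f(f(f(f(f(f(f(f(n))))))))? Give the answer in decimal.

1378

381 = (5,7,5)_8 → 3651
3651 = (7,1,0,3)_8 → 2483
2483 = (4,6,6,3)_8 → 2929
2929 = (5,5,6,1)_8 → 2547
2547 = (4,7,6,3)_8 → 4034
4034 = (7,7,0,2)_8 → 4818
4818 = (1,1,3,2,2)_8 → 115
115 = (1,6,3)_8 → 1378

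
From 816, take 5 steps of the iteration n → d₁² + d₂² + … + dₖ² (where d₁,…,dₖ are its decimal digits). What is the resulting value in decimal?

37

816 → 8² + 1² + 6² = 64 + 1 + 36 = 101
101 → 1² + 0² + 1² = 1 + 0 + 1 = 2
2 → 2² = 4
4 → 4² = 16
16 → 1² + 6² = 1 + 36 = 37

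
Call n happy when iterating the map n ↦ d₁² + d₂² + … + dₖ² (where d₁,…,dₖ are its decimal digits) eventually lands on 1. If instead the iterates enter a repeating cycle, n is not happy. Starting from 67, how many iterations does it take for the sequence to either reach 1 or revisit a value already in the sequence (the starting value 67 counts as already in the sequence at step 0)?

67 → 85
85 → 89
89 → 145
145 → 42
42 → 20
20 → 4
4 → 16
16 → 37
37 → 58
58 → 89  — 89 repeats.
That took 10 steps.

10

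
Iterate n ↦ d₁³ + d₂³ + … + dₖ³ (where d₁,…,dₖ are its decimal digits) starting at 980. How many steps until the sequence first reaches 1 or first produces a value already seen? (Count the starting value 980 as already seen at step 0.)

980 → 1241
1241 → 74
74 → 407
407 → 407  — 407 repeats.
That took 4 steps.

4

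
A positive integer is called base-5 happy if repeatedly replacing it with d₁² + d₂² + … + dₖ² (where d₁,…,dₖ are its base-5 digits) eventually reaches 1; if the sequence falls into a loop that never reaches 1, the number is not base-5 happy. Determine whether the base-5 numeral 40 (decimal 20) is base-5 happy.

20 = (4,0)_5 → 4² + 0² = 16 + 0 = 16
16 = (3,1)_5 → 3² + 1² = 9 + 1 = 10
10 = (2,0)_5 → 2² + 0² = 4 + 0 = 4
4 = (4)_5 → 4² = 16  — 16 already seen; the sequence cycles without reaching 1.

not base-5 happy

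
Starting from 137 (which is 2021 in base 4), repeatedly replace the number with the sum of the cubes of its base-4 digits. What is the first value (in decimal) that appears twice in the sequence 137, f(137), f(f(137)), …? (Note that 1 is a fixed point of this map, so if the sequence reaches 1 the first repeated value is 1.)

8

137 = (2,0,2,1)_4 → 2³ + 0³ + 2³ + 1³ = 17
17 = (1,0,1)_4 → 1³ + 0³ + 1³ = 2
2 = (2)_4 → 2³ = 8
8 = (2,0)_4 → 2³ + 0³ = 8  — 8 already appeared earlier.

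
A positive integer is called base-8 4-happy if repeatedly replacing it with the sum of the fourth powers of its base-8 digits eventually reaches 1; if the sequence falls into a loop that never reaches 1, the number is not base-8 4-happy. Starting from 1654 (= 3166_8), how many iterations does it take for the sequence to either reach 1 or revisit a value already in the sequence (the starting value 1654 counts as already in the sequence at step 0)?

9

1654 = (3,1,6,6)_8 → 3⁴ + 1⁴ + 6⁴ + 6⁴ = 2674
2674 = (5,1,6,2)_8 → 5⁴ + 1⁴ + 6⁴ + 2⁴ = 1938
1938 = (3,6,2,2)_8 → 3⁴ + 6⁴ + 2⁴ + 2⁴ = 1409
1409 = (2,6,0,1)_8 → 2⁴ + 6⁴ + 0⁴ + 1⁴ = 1313
1313 = (2,4,4,1)_8 → 2⁴ + 4⁴ + 4⁴ + 1⁴ = 529
529 = (1,0,2,1)_8 → 1⁴ + 0⁴ + 2⁴ + 1⁴ = 18
18 = (2,2)_8 → 2⁴ + 2⁴ = 32
32 = (4,0)_8 → 4⁴ + 0⁴ = 256
256 = (4,0,0)_8 → 4⁴ + 0⁴ + 0⁴ = 256  — 256 repeats.
That took 9 steps.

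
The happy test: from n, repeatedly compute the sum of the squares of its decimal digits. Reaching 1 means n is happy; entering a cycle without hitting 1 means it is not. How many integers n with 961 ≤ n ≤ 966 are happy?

961: 961 → 118 → 66 → 72 → 53 → 34 → 25 → 29 → 85 → 89 → 145 → 42 → 20 → 4 → 16 → 37 → 58 → 89  (repeats 89)
962: 962 → 121 → 6 → 36 → 45 → 41 → 17 → 50 → 25 → 29 → 85 → 89 → 145 → 42 → 20 → 4 → 16 → 37 → 58 → 89  (repeats 89)
963: 963 → 126 → 41 → 17 → 50 → 25 → 29 → 85 → 89 → 145 → 42 → 20 → 4 → 16 → 37 → 58 → 89  (repeats 89)
964: 964 → 133 → 19 → 82 → 68 → 100 → 1  (reaches 1)
965: 965 → 142 → 21 → 5 → 25 → 29 → 85 → 89 → 145 → 42 → 20 → 4 → 16 → 37 → 58 → 89  (repeats 89)
966: 966 → 153 → 35 → 34 → 25 → 29 → 85 → 89 → 145 → 42 → 20 → 4 → 16 → 37 → 58 → 89  (repeats 89)
happy: 964

1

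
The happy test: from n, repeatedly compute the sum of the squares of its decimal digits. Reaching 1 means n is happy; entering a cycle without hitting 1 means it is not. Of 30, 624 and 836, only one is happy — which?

30: 30 → 9 → 81 → 65 → 61 → 37 → 58 → 89 → 145 → 42 → 20 → 4 → 16 → 37  — repeats 37 (not happy)
624: 624 → 56 → 61 → 37 → 58 → 89 → 145 → 42 → 20 → 4 → 16 → 37  — repeats 37 (not happy)
836: 836 → 109 → 82 → 68 → 100 → 1  — reaches 1 (happy)

836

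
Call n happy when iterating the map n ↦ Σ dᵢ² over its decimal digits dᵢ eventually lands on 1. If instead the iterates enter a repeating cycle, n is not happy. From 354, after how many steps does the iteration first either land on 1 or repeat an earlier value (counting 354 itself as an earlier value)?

13

354 → 3² + 5² + 4² = 9 + 25 + 16 = 50
50 → 5² + 0² = 25 + 0 = 25
25 → 2² + 5² = 4 + 25 = 29
29 → 2² + 9² = 4 + 81 = 85
85 → 8² + 5² = 64 + 25 = 89
89 → 8² + 9² = 64 + 81 = 145
145 → 1² + 4² + 5² = 1 + 16 + 25 = 42
42 → 4² + 2² = 16 + 4 = 20
20 → 2² + 0² = 4 + 0 = 4
4 → 4² = 16
16 → 1² + 6² = 1 + 36 = 37
37 → 3² + 7² = 9 + 49 = 58
58 → 5² + 8² = 25 + 64 = 89  — 89 repeats.
That took 13 steps.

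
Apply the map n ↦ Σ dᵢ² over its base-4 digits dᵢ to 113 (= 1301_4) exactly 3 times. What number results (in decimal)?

10

113 = (1,3,0,1)_4 → 1² + 3² + 0² + 1² = 11
11 = (2,3)_4 → 2² + 3² = 13
13 = (3,1)_4 → 3² + 1² = 10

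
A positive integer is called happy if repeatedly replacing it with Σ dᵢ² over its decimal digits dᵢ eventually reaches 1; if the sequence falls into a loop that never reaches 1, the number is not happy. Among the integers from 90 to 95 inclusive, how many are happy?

2

90: 90 → 81 → 65 → 61 → 37 → 58 → 89 → 145 → 42 → 20 → 4 → 16 → 37  (repeats 37)
91: 91 → 82 → 68 → 100 → 1  (reaches 1)
92: 92 → 85 → 89 → 145 → 42 → 20 → 4 → 16 → 37 → 58 → 89  (repeats 89)
93: 93 → 90 → 81 → 65 → 61 → 37 → 58 → 89 → 145 → 42 → 20 → 4 → 16 → 37  (repeats 37)
94: 94 → 97 → 130 → 10 → 1  (reaches 1)
95: 95 → 106 → 37 → 58 → 89 → 145 → 42 → 20 → 4 → 16 → 37  (repeats 37)
happy: 91, 94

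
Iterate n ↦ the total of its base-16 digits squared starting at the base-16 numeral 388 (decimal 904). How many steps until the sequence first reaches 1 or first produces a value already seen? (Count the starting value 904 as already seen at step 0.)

904 = (3,8,8)_16 → 3² + 8² + 8² = 137
137 = (8,9)_16 → 8² + 9² = 145
145 = (9,1)_16 → 9² + 1² = 82
82 = (5,2)_16 → 5² + 2² = 29
29 = (1,13)_16 → 1² + 13² = 170
170 = (10,10)_16 → 10² + 10² = 200
200 = (12,8)_16 → 12² + 8² = 208
208 = (13,0)_16 → 13² + 0² = 169
169 = (10,9)_16 → 10² + 9² = 181
181 = (11,5)_16 → 11² + 5² = 146
146 = (9,2)_16 → 9² + 2² = 85
85 = (5,5)_16 → 5² + 5² = 50
50 = (3,2)_16 → 3² + 2² = 13
13 = (13)_16 → 13² = 169  — 169 repeats.
That took 14 steps.

14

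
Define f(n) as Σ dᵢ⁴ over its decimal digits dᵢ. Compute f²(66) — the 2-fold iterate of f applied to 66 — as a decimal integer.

7218

66 → 6⁴ + 6⁴ = 1296 + 1296 = 2592
2592 → 2⁴ + 5⁴ + 9⁴ + 2⁴ = 16 + 625 + 6561 + 16 = 7218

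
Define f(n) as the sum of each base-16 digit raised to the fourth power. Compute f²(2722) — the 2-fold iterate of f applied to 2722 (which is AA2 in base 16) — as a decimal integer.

2722 = (10,10,2)_16 → 20016
20016 = (4,14,3,0)_16 → 38753

38753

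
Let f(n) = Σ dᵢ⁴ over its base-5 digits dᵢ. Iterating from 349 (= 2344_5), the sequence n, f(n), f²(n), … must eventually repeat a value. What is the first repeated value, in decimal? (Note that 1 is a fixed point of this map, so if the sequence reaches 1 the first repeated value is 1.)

609

349 = (2,3,4,4)_5 → 2⁴ + 3⁴ + 4⁴ + 4⁴ = 609
609 = (4,4,1,4)_5 → 4⁴ + 4⁴ + 1⁴ + 4⁴ = 769
769 = (1,1,0,3,4)_5 → 1⁴ + 1⁴ + 0⁴ + 3⁴ + 4⁴ = 339
339 = (2,3,2,4)_5 → 2⁴ + 3⁴ + 2⁴ + 4⁴ = 369
369 = (2,4,3,4)_5 → 2⁴ + 4⁴ + 3⁴ + 4⁴ = 609  — 609 already appeared earlier.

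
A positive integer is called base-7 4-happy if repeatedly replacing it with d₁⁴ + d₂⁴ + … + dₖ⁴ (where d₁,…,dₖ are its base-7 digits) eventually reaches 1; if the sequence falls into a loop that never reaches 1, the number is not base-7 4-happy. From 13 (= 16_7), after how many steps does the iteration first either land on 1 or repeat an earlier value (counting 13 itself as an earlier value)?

14

13 = (1,6)_7 → 1⁴ + 6⁴ = 1 + 1296 = 1297
1297 = (3,5,3,2)_7 → 3⁴ + 5⁴ + 3⁴ + 2⁴ = 81 + 625 + 81 + 16 = 803
803 = (2,2,2,5)_7 → 2⁴ + 2⁴ + 2⁴ + 5⁴ = 16 + 16 + 16 + 625 = 673
673 = (1,6,5,1)_7 → 1⁴ + 6⁴ + 5⁴ + 1⁴ = 1 + 1296 + 625 + 1 = 1923
1923 = (5,4,1,5)_7 → 5⁴ + 4⁴ + 1⁴ + 5⁴ = 625 + 256 + 1 + 625 = 1507
1507 = (4,2,5,2)_7 → 4⁴ + 2⁴ + 5⁴ + 2⁴ = 256 + 16 + 625 + 16 = 913
913 = (2,4,4,3)_7 → 2⁴ + 4⁴ + 4⁴ + 3⁴ = 16 + 256 + 256 + 81 = 609
609 = (1,5,3,0)_7 → 1⁴ + 5⁴ + 3⁴ + 0⁴ = 1 + 625 + 81 + 0 = 707
707 = (2,0,3,0)_7 → 2⁴ + 0⁴ + 3⁴ + 0⁴ = 16 + 0 + 81 + 0 = 97
97 = (1,6,6)_7 → 1⁴ + 6⁴ + 6⁴ = 1 + 1296 + 1296 = 2593
2593 = (1,0,3,6,3)_7 → 1⁴ + 0⁴ + 3⁴ + 6⁴ + 3⁴ = 1 + 0 + 81 + 1296 + 81 = 1459
1459 = (4,1,5,3)_7 → 4⁴ + 1⁴ + 5⁴ + 3⁴ = 256 + 1 + 625 + 81 = 963
963 = (2,5,4,4)_7 → 2⁴ + 5⁴ + 4⁴ + 4⁴ = 16 + 625 + 256 + 256 = 1153
1153 = (3,2,3,5)_7 → 3⁴ + 2⁴ + 3⁴ + 5⁴ = 81 + 16 + 81 + 625 = 803  — 803 repeats.
That took 14 steps.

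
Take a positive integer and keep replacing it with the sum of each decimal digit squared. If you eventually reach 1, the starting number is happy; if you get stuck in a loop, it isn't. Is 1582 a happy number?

1582 → 1² + 5² + 8² + 2² = 94
94 → 9² + 4² = 97
97 → 9² + 7² = 130
130 → 1² + 3² + 0² = 10
10 → 1² + 0² = 1  — reached 1.

happy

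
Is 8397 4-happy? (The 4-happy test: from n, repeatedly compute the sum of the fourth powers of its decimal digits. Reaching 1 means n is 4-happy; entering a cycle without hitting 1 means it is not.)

8397 → 8⁴ + 3⁴ + 9⁴ + 7⁴ = 4096 + 81 + 6561 + 2401 = 13139
13139 → 1⁴ + 3⁴ + 1⁴ + 3⁴ + 9⁴ = 1 + 81 + 1 + 81 + 6561 = 6725
6725 → 6⁴ + 7⁴ + 2⁴ + 5⁴ = 1296 + 2401 + 16 + 625 = 4338
4338 → 4⁴ + 3⁴ + 3⁴ + 8⁴ = 256 + 81 + 81 + 4096 = 4514
4514 → 4⁴ + 5⁴ + 1⁴ + 4⁴ = 256 + 625 + 1 + 256 = 1138
1138 → 1⁴ + 1⁴ + 3⁴ + 8⁴ = 1 + 1 + 81 + 4096 = 4179
4179 → 4⁴ + 1⁴ + 7⁴ + 9⁴ = 256 + 1 + 2401 + 6561 = 9219
9219 → 9⁴ + 2⁴ + 1⁴ + 9⁴ = 6561 + 16 + 1 + 6561 = 13139  — 13139 already seen; the sequence cycles without reaching 1.

not 4-happy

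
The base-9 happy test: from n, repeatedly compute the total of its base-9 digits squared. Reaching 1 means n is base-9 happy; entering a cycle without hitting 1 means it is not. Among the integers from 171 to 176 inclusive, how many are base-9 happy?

171: 171 → 5 → 25 → 53 → 89 → 65 → 53  — not base-9 happy
172: 172 → 6 → 36 → 16 → 50 → 50  — not base-9 happy
173: 173 → 9 → 1  — base-9 happy
174: 174 → 14 → 26 → 68 → 74 → 68  — not base-9 happy
175: 175 → 21 → 13 → 17 → 65 → 53 → 89 → 65  — not base-9 happy
176: 176 → 30 → 18 → 4 → 16 → 50 → 50  — not base-9 happy
base-9 happy: 173

1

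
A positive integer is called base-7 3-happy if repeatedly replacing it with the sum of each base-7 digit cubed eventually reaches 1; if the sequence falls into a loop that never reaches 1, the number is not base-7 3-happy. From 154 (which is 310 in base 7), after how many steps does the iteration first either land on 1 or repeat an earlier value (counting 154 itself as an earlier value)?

154 = (3,1,0)_7 → 3³ + 1³ + 0³ = 28
28 = (4,0)_7 → 4³ + 0³ = 64
64 = (1,2,1)_7 → 1³ + 2³ + 1³ = 10
10 = (1,3)_7 → 1³ + 3³ = 28  — 28 repeats.
That took 4 steps.

4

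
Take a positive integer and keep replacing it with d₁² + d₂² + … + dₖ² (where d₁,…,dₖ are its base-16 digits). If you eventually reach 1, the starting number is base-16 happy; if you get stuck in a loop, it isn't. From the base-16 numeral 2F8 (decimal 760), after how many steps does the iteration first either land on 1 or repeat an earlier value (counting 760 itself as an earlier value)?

760 = (2,15,8)_16 → 293
293 = (1,2,5)_16 → 30
30 = (1,14)_16 → 197
197 = (12,5)_16 → 169
169 = (10,9)_16 → 181
181 = (11,5)_16 → 146
146 = (9,2)_16 → 85
85 = (5,5)_16 → 50
50 = (3,2)_16 → 13
13 = (13)_16 → 169  — 169 repeats.
That took 10 steps.

10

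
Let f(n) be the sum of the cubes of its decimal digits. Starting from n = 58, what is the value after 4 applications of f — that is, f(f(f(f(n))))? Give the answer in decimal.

58 → 5³ + 8³ = 125 + 512 = 637
637 → 6³ + 3³ + 7³ = 216 + 27 + 343 = 586
586 → 5³ + 8³ + 6³ = 125 + 512 + 216 = 853
853 → 8³ + 5³ + 3³ = 512 + 125 + 27 = 664

664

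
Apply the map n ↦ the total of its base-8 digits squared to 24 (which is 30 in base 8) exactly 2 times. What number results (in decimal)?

2

24 = (3,0)_8 → 3² + 0² = 9 + 0 = 9
9 = (1,1)_8 → 1² + 1² = 1 + 1 = 2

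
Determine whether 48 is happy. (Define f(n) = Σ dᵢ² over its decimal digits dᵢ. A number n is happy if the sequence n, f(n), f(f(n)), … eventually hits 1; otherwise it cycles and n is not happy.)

48 → 4² + 8² = 80
80 → 8² + 0² = 64
64 → 6² + 4² = 52
52 → 5² + 2² = 29
29 → 2² + 9² = 85
85 → 8² + 5² = 89
89 → 8² + 9² = 145
145 → 1² + 4² + 5² = 42
42 → 4² + 2² = 20
20 → 2² + 0² = 4
4 → 4² = 16
16 → 1² + 6² = 37
37 → 3² + 7² = 58
58 → 5² + 8² = 89  — 89 already seen; the sequence cycles without reaching 1.

not happy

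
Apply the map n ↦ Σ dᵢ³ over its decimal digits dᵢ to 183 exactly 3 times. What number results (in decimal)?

1242

183 → 1³ + 8³ + 3³ = 540
540 → 5³ + 4³ + 0³ = 189
189 → 1³ + 8³ + 9³ = 1242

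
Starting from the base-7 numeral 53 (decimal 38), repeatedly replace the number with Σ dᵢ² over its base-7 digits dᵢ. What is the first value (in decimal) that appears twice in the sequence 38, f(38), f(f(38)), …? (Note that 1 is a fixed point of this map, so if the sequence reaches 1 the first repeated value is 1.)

38 = (5,3)_7 → 5² + 3² = 34
34 = (4,6)_7 → 4² + 6² = 52
52 = (1,0,3)_7 → 1² + 0² + 3² = 10
10 = (1,3)_7 → 1² + 3² = 10  — 10 already appeared earlier.

10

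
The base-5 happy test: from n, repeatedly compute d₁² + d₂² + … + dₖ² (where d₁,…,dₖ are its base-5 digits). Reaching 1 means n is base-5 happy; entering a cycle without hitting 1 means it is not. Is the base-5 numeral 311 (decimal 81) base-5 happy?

81 = (3,1,1)_5 → 3² + 1² + 1² = 9 + 1 + 1 = 11
11 = (2,1)_5 → 2² + 1² = 4 + 1 = 5
5 = (1,0)_5 → 1² + 0² = 1 + 0 = 1  — reached 1.

base-5 happy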